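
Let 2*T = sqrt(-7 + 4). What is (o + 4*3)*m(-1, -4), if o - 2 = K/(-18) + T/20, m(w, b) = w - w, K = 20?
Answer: 0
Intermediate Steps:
T = I*sqrt(3)/2 (T = sqrt(-7 + 4)/2 = sqrt(-3)/2 = (I*sqrt(3))/2 = I*sqrt(3)/2 ≈ 0.86602*I)
m(w, b) = 0
o = 8/9 + I*sqrt(3)/40 (o = 2 + (20/(-18) + (I*sqrt(3)/2)/20) = 2 + (20*(-1/18) + (I*sqrt(3)/2)*(1/20)) = 2 + (-10/9 + I*sqrt(3)/40) = 8/9 + I*sqrt(3)/40 ≈ 0.88889 + 0.043301*I)
(o + 4*3)*m(-1, -4) = ((8/9 + I*sqrt(3)/40) + 4*3)*0 = ((8/9 + I*sqrt(3)/40) + 12)*0 = (116/9 + I*sqrt(3)/40)*0 = 0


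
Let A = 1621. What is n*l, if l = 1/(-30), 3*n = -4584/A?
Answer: 764/24315 ≈ 0.031421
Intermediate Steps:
n = -1528/1621 (n = (-4584/1621)/3 = (-4584*1/1621)/3 = (⅓)*(-4584/1621) = -1528/1621 ≈ -0.94263)
l = -1/30 ≈ -0.033333
n*l = -1528/1621*(-1/30) = 764/24315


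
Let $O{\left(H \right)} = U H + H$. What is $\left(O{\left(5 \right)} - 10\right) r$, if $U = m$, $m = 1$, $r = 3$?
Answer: $0$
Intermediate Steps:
$U = 1$
$O{\left(H \right)} = 2 H$ ($O{\left(H \right)} = 1 H + H = H + H = 2 H$)
$\left(O{\left(5 \right)} - 10\right) r = \left(2 \cdot 5 - 10\right) 3 = \left(10 - 10\right) 3 = 0 \cdot 3 = 0$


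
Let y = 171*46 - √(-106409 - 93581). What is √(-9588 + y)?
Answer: √(-1722 - I*√199990) ≈ 5.3442 - 41.84*I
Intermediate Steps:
y = 7866 - I*√199990 (y = 7866 - √(-199990) = 7866 - I*√199990 ≈ 7866.0 - 447.2*I)
√(-9588 + y) = √(-9588 + (7866 - I*√199990)) = √(-1722 - I*√199990)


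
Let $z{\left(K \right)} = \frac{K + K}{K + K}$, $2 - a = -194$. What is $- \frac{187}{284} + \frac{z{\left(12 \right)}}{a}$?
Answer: $- \frac{2273}{3479} \approx -0.65335$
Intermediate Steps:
$a = 196$ ($a = 2 - -194 = 2 + 194 = 196$)
$z{\left(K \right)} = 1$ ($z{\left(K \right)} = \frac{2 K}{2 K} = 2 K \frac{1}{2 K} = 1$)
$- \frac{187}{284} + \frac{z{\left(12 \right)}}{a} = - \frac{187}{284} + 1 \cdot \frac{1}{196} = \left(-187\right) \frac{1}{284} + 1 \cdot \frac{1}{196} = - \frac{187}{284} + \frac{1}{196} = - \frac{2273}{3479}$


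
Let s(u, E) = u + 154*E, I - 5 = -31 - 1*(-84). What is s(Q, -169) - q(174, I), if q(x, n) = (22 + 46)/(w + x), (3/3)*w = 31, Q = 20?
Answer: -5331298/205 ≈ -26006.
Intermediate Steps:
w = 31
I = 58 (I = 5 + (-31 - 1*(-84)) = 5 + (-31 + 84) = 5 + 53 = 58)
q(x, n) = 68/(31 + x) (q(x, n) = (22 + 46)/(31 + x) = 68/(31 + x))
s(Q, -169) - q(174, I) = (20 + 154*(-169)) - 68/(31 + 174) = (20 - 26026) - 68/205 = -26006 - 68/205 = -5331298/205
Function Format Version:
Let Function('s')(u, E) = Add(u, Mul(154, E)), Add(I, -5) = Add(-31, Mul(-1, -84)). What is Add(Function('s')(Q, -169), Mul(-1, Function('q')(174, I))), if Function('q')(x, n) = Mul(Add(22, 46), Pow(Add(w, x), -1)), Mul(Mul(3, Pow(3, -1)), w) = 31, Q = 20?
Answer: Rational(-5331298, 205) ≈ -26006.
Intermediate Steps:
w = 31
I = 58 (I = Add(5, Add(-31, Mul(-1, -84))) = Add(5, Add(-31, 84)) = Add(5, 53) = 58)
Function('q')(x, n) = Mul(68, Pow(Add(31, x), -1)) (Function('q')(x, n) = Mul(Add(22, 46), Pow(Add(31, x), -1)) = Mul(68, Pow(Add(31, x), -1)))
Add(Function('s')(Q, -169), Mul(-1, Function('q')(174, I))) = Add(Add(20, Mul(154, -169)), Mul(-1, Mul(68, Pow(Add(31, 174), -1)))) = Add(Add(20, -26026), Mul(-1, Mul(68, Pow(205, -1)))) = Add(-26006, Mul(-1, Mul(68, Rational(1, 205)))) = Add(-26006, Mul(-1, Rational(68, 205))) = Add(-26006, Rational(-68, 205)) = Rational(-5331298, 205)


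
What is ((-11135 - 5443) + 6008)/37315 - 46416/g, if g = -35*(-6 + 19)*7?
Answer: 339669518/23769655 ≈ 14.290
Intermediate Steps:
g = -3185 (g = -35*13*7 = -455*7 = -3185)
((-11135 - 5443) + 6008)/37315 - 46416/g = ((-11135 - 5443) + 6008)/37315 - 46416/(-3185) = (-16578 + 6008)*(1/37315) - 46416*(-1/3185) = -10570*1/37315 + 46416/3185 = -2114/7463 + 46416/3185 = 339669518/23769655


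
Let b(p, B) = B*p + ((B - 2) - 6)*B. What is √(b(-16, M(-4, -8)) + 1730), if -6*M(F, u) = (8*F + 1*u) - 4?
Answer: √14470/3 ≈ 40.097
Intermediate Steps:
M(F, u) = ⅔ - 4*F/3 - u/6 (M(F, u) = -((8*F + 1*u) - 4)/6 = -((8*F + u) - 4)/6 = -((u + 8*F) - 4)/6 = -(-4 + u + 8*F)/6 = ⅔ - 4*F/3 - u/6)
b(p, B) = B*p + B*(-8 + B) (b(p, B) = B*p + ((-2 + B) - 6)*B = B*p + (-8 + B)*B = B*p + B*(-8 + B))
√(b(-16, M(-4, -8)) + 1730) = √((⅔ - 4/3*(-4) - ⅙*(-8))*(-8 + (⅔ - 4/3*(-4) - ⅙*(-8)) - 16) + 1730) = √((⅔ + 16/3 + 4/3)*(-8 + (⅔ + 16/3 + 4/3) - 16) + 1730) = √(22*(-8 + 22/3 - 16)/3 + 1730) = √((22/3)*(-50/3) + 1730) = √(-1100/9 + 1730) = √(14470/9) = √14470/3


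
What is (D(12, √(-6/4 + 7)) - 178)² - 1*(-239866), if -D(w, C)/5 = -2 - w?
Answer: 251530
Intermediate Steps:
D(w, C) = 10 + 5*w (D(w, C) = -5*(-2 - w) = 10 + 5*w)
(D(12, √(-6/4 + 7)) - 178)² - 1*(-239866) = ((10 + 5*12) - 178)² - 1*(-239866) = ((10 + 60) - 178)² + 239866 = (70 - 178)² + 239866 = (-108)² + 239866 = 11664 + 239866 = 251530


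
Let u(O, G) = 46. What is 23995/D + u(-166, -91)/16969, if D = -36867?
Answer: -405475273/625596123 ≈ -0.64814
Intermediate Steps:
23995/D + u(-166, -91)/16969 = 23995/(-36867) + 46/16969 = 23995*(-1/36867) + 46*(1/16969) = -23995/36867 + 46/16969 = -405475273/625596123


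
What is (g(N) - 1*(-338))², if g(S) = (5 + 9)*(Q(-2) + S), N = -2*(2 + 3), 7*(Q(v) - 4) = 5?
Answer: 69696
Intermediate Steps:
Q(v) = 33/7 (Q(v) = 4 + (⅐)*5 = 4 + 5/7 = 33/7)
N = -10 (N = -2*5 = -10)
g(S) = 66 + 14*S (g(S) = (5 + 9)*(33/7 + S) = 14*(33/7 + S) = 66 + 14*S)
(g(N) - 1*(-338))² = ((66 + 14*(-10)) - 1*(-338))² = ((66 - 140) + 338)² = (-74 + 338)² = 264² = 69696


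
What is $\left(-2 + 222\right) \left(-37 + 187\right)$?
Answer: $33000$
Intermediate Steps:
$\left(-2 + 222\right) \left(-37 + 187\right) = 220 \cdot 150 = 33000$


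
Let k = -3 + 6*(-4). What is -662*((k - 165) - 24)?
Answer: 142992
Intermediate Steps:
k = -27 (k = -3 - 24 = -27)
-662*((k - 165) - 24) = -662*((-27 - 165) - 24) = -662*(-192 - 24) = -662*(-216) = 142992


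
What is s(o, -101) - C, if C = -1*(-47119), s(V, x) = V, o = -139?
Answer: -47258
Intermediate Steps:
C = 47119
s(o, -101) - C = -139 - 1*47119 = -139 - 47119 = -47258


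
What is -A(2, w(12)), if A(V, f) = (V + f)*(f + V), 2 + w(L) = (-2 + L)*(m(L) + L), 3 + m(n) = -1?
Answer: -6400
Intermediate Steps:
m(n) = -4 (m(n) = -3 - 1 = -4)
w(L) = -2 + (-4 + L)*(-2 + L) (w(L) = -2 + (-2 + L)*(-4 + L) = -2 + (-4 + L)*(-2 + L))
A(V, f) = (V + f)² (A(V, f) = (V + f)*(V + f) = (V + f)²)
-A(2, w(12)) = -(2 + (6 + 12² - 6*12))² = -(2 + (6 + 144 - 72))² = -(2 + 78)² = -1*80² = -1*6400 = -6400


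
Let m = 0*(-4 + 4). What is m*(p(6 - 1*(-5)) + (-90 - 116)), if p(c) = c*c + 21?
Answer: 0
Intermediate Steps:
m = 0 (m = 0*0 = 0)
p(c) = 21 + c² (p(c) = c² + 21 = 21 + c²)
m*(p(6 - 1*(-5)) + (-90 - 116)) = 0*((21 + (6 - 1*(-5))²) + (-90 - 116)) = 0*((21 + (6 + 5)²) - 206) = 0*((21 + 11²) - 206) = 0*((21 + 121) - 206) = 0*(142 - 206) = 0*(-64) = 0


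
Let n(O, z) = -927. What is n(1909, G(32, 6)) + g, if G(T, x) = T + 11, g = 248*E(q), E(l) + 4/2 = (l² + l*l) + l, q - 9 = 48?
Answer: 1624217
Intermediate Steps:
q = 57 (q = 9 + 48 = 57)
E(l) = -2 + l + 2*l² (E(l) = -2 + ((l² + l*l) + l) = -2 + ((l² + l²) + l) = -2 + (2*l² + l) = -2 + (l + 2*l²) = -2 + l + 2*l²)
g = 1625144 (g = 248*(-2 + 57 + 2*57²) = 248*(-2 + 57 + 2*3249) = 248*(-2 + 57 + 6498) = 248*6553 = 1625144)
G(T, x) = 11 + T
n(1909, G(32, 6)) + g = -927 + 1625144 = 1624217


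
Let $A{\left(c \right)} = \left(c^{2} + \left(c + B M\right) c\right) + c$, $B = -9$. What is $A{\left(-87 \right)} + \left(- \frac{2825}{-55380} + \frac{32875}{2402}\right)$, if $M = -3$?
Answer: $\frac{169148250067}{13302276} \approx 12716.0$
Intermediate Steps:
$A{\left(c \right)} = c + c^{2} + c \left(27 + c\right)$ ($A{\left(c \right)} = \left(c^{2} + \left(c - -27\right) c\right) + c = \left(c^{2} + \left(c + 27\right) c\right) + c = \left(c^{2} + \left(27 + c\right) c\right) + c = \left(c^{2} + c \left(27 + c\right)\right) + c = c + c^{2} + c \left(27 + c\right)$)
$A{\left(-87 \right)} + \left(- \frac{2825}{-55380} + \frac{32875}{2402}\right) = 2 \left(-87\right) \left(14 - 87\right) + \left(- \frac{2825}{-55380} + \frac{32875}{2402}\right) = 2 \left(-87\right) \left(-73\right) + \left(\left(-2825\right) \left(- \frac{1}{55380}\right) + 32875 \cdot \frac{1}{2402}\right) = 12702 + \left(\frac{565}{11076} + \frac{32875}{2402}\right) = 12702 + \frac{182740315}{13302276} = \frac{169148250067}{13302276}$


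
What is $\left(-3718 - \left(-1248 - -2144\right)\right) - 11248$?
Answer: $-15862$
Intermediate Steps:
$\left(-3718 - \left(-1248 - -2144\right)\right) - 11248 = \left(-3718 - \left(-1248 + 2144\right)\right) - 11248 = \left(-3718 - 896\right) - 11248 = -4614 - 11248 = -15862$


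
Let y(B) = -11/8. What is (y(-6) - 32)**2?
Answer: 71289/64 ≈ 1113.9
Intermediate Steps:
y(B) = -11/8 (y(B) = -11*1/8 = -11/8)
(y(-6) - 32)**2 = (-11/8 - 32)**2 = (-267/8)**2 = 71289/64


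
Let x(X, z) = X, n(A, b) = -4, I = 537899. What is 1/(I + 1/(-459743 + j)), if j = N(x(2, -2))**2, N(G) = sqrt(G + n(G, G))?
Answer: 459745/247296375754 ≈ 1.8591e-6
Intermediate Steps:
N(G) = sqrt(-4 + G) (N(G) = sqrt(G - 4) = sqrt(-4 + G))
j = -2 (j = (sqrt(-4 + 2))**2 = (sqrt(-2))**2 = (I*sqrt(2))**2 = -2)
1/(I + 1/(-459743 + j)) = 1/(537899 + 1/(-459743 - 2)) = 1/(537899 + 1/(-459745)) = 1/(537899 - 1/459745) = 1/(247296375754/459745) = 459745/247296375754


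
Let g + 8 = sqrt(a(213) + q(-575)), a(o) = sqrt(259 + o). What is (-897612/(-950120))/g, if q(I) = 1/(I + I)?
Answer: -224403/(237530*(8 - sqrt(-1/1150 + 2*sqrt(118)))) ≈ -0.28294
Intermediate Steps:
q(I) = 1/(2*I)
g = -8 + sqrt(-1/1150 + 2*sqrt(118)) (g = -8 + sqrt(sqrt(259 + 213) + (1/2)/(-575)) = -8 + sqrt(sqrt(472) + (1/2)*(-1/575)) = -8 + sqrt(2*sqrt(118) - 1/1150) = -8 + sqrt(-1/1150 + 2*sqrt(118)) ≈ -3.3390)
(-897612/(-950120))/g = (-897612/(-950120))/(-8 + sqrt(-46 + 105800*sqrt(118))/230) = (-897612*(-1/950120))/(-8 + sqrt(-46 + 105800*sqrt(118))/230) = 224403/(237530*(-8 + sqrt(-46 + 105800*sqrt(118))/230))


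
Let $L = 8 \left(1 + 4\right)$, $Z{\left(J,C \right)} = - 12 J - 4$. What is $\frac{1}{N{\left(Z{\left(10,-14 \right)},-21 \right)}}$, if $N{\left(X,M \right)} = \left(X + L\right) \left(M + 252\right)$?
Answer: $- \frac{1}{19404} \approx -5.1536 \cdot 10^{-5}$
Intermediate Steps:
$Z{\left(J,C \right)} = -4 - 12 J$
$L = 40$ ($L = 8 \cdot 5 = 40$)
$N{\left(X,M \right)} = \left(40 + X\right) \left(252 + M\right)$ ($N{\left(X,M \right)} = \left(X + 40\right) \left(M + 252\right) = \left(40 + X\right) \left(252 + M\right)$)
$\frac{1}{N{\left(Z{\left(10,-14 \right)},-21 \right)}} = \frac{1}{10080 + 40 \left(-21\right) + 252 \left(-4 - 120\right) - 21 \left(-4 - 120\right)} = \frac{1}{10080 - 840 + 252 \left(-4 - 120\right) - 21 \left(-4 - 120\right)} = \frac{1}{10080 - 840 + 252 \left(-124\right) - -2604} = \frac{1}{10080 - 840 - 31248 + 2604} = \frac{1}{-19404} = - \frac{1}{19404}$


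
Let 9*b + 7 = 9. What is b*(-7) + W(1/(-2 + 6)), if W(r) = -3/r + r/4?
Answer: -1943/144 ≈ -13.493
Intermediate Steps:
b = 2/9 (b = -7/9 + (1/9)*9 = -7/9 + 1 = 2/9 ≈ 0.22222)
W(r) = -3/r + r/4 (W(r) = -3/r + r*(1/4) = -3/r + r/4)
b*(-7) + W(1/(-2 + 6)) = (2/9)*(-7) + (-3/(1/(-2 + 6)) + 1/(4*(-2 + 6))) = -14/9 + (-3/(1/4) + (1/4)/4) = -14/9 + (-3/1/4 + (1/4)*(1/4)) = -14/9 + (-3*4 + 1/16) = -14/9 + (-12 + 1/16) = -14/9 - 191/16 = -1943/144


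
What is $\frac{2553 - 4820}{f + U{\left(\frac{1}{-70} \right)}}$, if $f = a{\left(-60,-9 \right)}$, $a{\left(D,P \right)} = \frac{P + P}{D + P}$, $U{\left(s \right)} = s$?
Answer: $- \frac{3649870}{397} \approx -9193.6$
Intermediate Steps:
$a{\left(D,P \right)} = \frac{2 P}{D + P}$
$f = \frac{6}{23}$ ($f = 2 \left(-9\right) \frac{1}{-60 - 9} = 2 \left(-9\right) \frac{1}{-69} = 2 \left(-9\right) \left(- \frac{1}{69}\right) = \frac{6}{23} \approx 0.26087$)
$\frac{2553 - 4820}{f + U{\left(\frac{1}{-70} \right)}} = \frac{2553 - 4820}{\frac{6}{23} + \frac{1}{-70}} = - \frac{2267}{\frac{6}{23} - \frac{1}{70}} = - \frac{2267}{\frac{397}{1610}} = \left(-2267\right) \frac{1610}{397} = - \frac{3649870}{397}$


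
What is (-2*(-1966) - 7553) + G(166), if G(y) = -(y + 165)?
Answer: -3952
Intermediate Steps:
G(y) = -165 - y (G(y) = -(165 + y) = -165 - y)
(-2*(-1966) - 7553) + G(166) = (-2*(-1966) - 7553) + (-165 - 1*166) = (3932 - 7553) + (-165 - 166) = -3621 - 331 = -3952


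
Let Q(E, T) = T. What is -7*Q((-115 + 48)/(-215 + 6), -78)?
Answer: 546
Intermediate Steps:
-7*Q((-115 + 48)/(-215 + 6), -78) = -7*(-78) = 546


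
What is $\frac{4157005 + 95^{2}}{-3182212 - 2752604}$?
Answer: $- \frac{2083015}{2967408} \approx -0.70196$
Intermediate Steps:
$\frac{4157005 + 95^{2}}{-3182212 - 2752604} = \frac{4157005 + 9025}{-5934816} = 4166030 \left(- \frac{1}{5934816}\right) = - \frac{2083015}{2967408}$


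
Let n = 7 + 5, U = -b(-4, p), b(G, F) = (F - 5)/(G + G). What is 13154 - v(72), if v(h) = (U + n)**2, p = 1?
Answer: 52087/4 ≈ 13022.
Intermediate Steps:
b(G, F) = (-5 + F)/(2*G) (b(G, F) = (-5 + F)/((2*G)) = (-5 + F)*(1/(2*G)) = (-5 + F)/(2*G))
U = -1/2 (U = -(-5 + 1)/(2*(-4)) = -(-1)*(-4)/(2*4) = -1*1/2 = -1/2 ≈ -0.50000)
n = 12
v(h) = 529/4 (v(h) = (-1/2 + 12)**2 = (23/2)**2 = 529/4)
13154 - v(72) = 13154 - 1*529/4 = 13154 - 529/4 = 52087/4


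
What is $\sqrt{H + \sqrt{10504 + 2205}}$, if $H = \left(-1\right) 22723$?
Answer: $\sqrt{-22723 + \sqrt{12709}} \approx 150.37 i$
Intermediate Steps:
$H = -22723$
$\sqrt{H + \sqrt{10504 + 2205}} = \sqrt{-22723 + \sqrt{10504 + 2205}} = \sqrt{-22723 + \sqrt{12709}}$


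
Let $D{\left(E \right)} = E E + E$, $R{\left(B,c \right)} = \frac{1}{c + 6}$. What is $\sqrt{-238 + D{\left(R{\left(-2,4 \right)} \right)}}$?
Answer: $\frac{i \sqrt{23789}}{10} \approx 15.424 i$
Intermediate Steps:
$R{\left(B,c \right)} = \frac{1}{6 + c}$
$D{\left(E \right)} = E + E^{2}$ ($D{\left(E \right)} = E^{2} + E = E + E^{2}$)
$\sqrt{-238 + D{\left(R{\left(-2,4 \right)} \right)}} = \sqrt{-238 + \frac{1 + \frac{1}{6 + 4}}{6 + 4}} = \sqrt{-238 + \frac{1 + \frac{1}{10}}{10}} = \sqrt{-238 + \frac{1}{10} \cdot \frac{11}{10}} = \sqrt{-238 + \frac{11}{100}} = \sqrt{- \frac{23789}{100}} = \frac{i \sqrt{23789}}{10}$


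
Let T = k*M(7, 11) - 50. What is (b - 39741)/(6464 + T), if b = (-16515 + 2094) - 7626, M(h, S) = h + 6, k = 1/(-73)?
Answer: -4510524/468209 ≈ -9.6336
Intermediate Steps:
k = -1/73 ≈ -0.013699
M(h, S) = 6 + h
T = -3663/73 (T = -(6 + 7)/73 - 50 = -1/73*13 - 50 = -13/73 - 50 = -3663/73 ≈ -50.178)
b = -22047 (b = -14421 - 7626 = -22047)
(b - 39741)/(6464 + T) = (-22047 - 39741)/(6464 - 3663/73) = -61788/468209/73 = -61788*73/468209 = -4510524/468209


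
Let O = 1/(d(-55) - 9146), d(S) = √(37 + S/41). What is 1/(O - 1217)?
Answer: -4173848516184/5079574100553931 + √59942/5079574100553931 ≈ -0.00082169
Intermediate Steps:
d(S) = √(37 + S/41) (d(S) = √(37 + S*(1/41)) = √(37 + S/41))
O = 1/(-9146 + √59942/41) (O = 1/(√(62197 + 41*(-55))/41 - 9146) = 1/(√(62197 - 2255)/41 - 9146) = 1/(√59942/41 - 9146) = 1/(-9146 + √59942/41) ≈ -0.00010941)
1/(O - 1217) = 1/((-11029/100871191 - √59942/3429620494) - 1217) = 1/(-122760250476/100871191 - √59942/3429620494)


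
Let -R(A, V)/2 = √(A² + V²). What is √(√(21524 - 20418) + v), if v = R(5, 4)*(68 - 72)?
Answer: √(√1106 + 8*√41) ≈ 9.1914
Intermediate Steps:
R(A, V) = -2*√(A² + V²)
v = 8*√41 (v = (-2*√(5² + 4²))*(68 - 72) = -2*√(25 + 16)*(-4) = -2*√41*(-4) = 8*√41 ≈ 51.225)
√(√(21524 - 20418) + v) = √(√(21524 - 20418) + 8*√41) = √(√1106 + 8*√41)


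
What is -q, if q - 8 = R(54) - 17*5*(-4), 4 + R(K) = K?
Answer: -398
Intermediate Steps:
R(K) = -4 + K
q = 398 (q = 8 + ((-4 + 54) - 17*5*(-4)) = 8 + (50 - 85*(-4)) = 8 + (50 + 340) = 8 + 390 = 398)
-q = -1*398 = -398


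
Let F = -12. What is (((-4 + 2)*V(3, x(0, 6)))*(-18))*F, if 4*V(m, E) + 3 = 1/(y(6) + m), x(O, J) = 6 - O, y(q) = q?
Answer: 312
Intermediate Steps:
V(m, E) = -¾ + 1/(4*(6 + m))
(((-4 + 2)*V(3, x(0, 6)))*(-18))*F = (((-4 + 2)*((-17 - 3*3)/(4*(6 + 3))))*(-18))*(-12) = (-(-17 - 9)/(2*9)*(-18))*(-12) = (-(-26)/(2*9)*(-18))*(-12) = (-2*(-13/18)*(-18))*(-12) = ((13/9)*(-18))*(-12) = -26*(-12) = 312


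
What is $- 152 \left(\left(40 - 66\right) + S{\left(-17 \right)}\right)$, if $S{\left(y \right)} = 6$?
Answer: $3040$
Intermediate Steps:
$- 152 \left(\left(40 - 66\right) + S{\left(-17 \right)}\right) = - 152 \left(\left(40 - 66\right) + 6\right) = - 152 \left(-26 + 6\right) = \left(-152\right) \left(-20\right) = 3040$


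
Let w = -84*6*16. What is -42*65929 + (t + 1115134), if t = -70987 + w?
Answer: -1732935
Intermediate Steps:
w = -8064 (w = -504*16 = -8064)
t = -79051 (t = -70987 - 8064 = -79051)
-42*65929 + (t + 1115134) = -42*65929 + (-79051 + 1115134) = -2769018 + 1036083 = -1732935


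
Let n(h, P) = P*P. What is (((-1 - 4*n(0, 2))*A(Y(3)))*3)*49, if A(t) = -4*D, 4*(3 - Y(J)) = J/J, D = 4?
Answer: 39984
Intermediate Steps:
Y(J) = 11/4 (Y(J) = 3 - J/(4*J) = 3 - ¼*1 = 3 - ¼ = 11/4)
A(t) = -16 (A(t) = -4*4 = -16)
n(h, P) = P²
(((-1 - 4*n(0, 2))*A(Y(3)))*3)*49 = (((-1 - 4*2²)*(-16))*3)*49 = (((-1 - 4*4)*(-16))*3)*49 = (((-1 - 16)*(-16))*3)*49 = (-17*(-16)*3)*49 = (272*3)*49 = 816*49 = 39984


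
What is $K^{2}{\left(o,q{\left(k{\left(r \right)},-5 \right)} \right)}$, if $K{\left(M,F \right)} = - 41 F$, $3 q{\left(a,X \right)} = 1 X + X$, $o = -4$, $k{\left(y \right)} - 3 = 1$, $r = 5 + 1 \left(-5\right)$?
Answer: $\frac{168100}{9} \approx 18678.0$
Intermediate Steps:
$r = 0$ ($r = 5 - 5 = 0$)
$k{\left(y \right)} = 4$ ($k{\left(y \right)} = 3 + 1 = 4$)
$q{\left(a,X \right)} = \frac{2 X}{3}$ ($q{\left(a,X \right)} = \frac{1 X + X}{3} = \frac{X + X}{3} = \frac{2 X}{3}$)
$K^{2}{\left(o,q{\left(k{\left(r \right)},-5 \right)} \right)} = \left(- 41 \cdot \frac{2}{3} \left(-5\right)\right)^{2} = \left(\left(-41\right) \left(- \frac{10}{3}\right)\right)^{2} = \left(\frac{410}{3}\right)^{2} = \frac{168100}{9}$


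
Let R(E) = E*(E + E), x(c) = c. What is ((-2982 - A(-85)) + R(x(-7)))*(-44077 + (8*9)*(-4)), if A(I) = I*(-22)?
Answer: 210911210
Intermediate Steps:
A(I) = -22*I
R(E) = 2*E**2 (R(E) = E*(2*E) = 2*E**2)
((-2982 - A(-85)) + R(x(-7)))*(-44077 + (8*9)*(-4)) = ((-2982 - (-22)*(-85)) + 2*(-7)**2)*(-44077 + (8*9)*(-4)) = ((-2982 - 1*1870) + 2*49)*(-44077 + 72*(-4)) = ((-2982 - 1870) + 98)*(-44077 - 288) = (-4852 + 98)*(-44365) = -4754*(-44365) = 210911210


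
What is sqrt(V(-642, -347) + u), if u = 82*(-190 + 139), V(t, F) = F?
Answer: I*sqrt(4529) ≈ 67.298*I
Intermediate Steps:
u = -4182 (u = 82*(-51) = -4182)
sqrt(V(-642, -347) + u) = sqrt(-347 - 4182) = sqrt(-4529) = I*sqrt(4529)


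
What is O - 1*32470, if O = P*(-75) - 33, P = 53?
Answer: -36478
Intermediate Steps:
O = -4008 (O = 53*(-75) - 33 = -3975 - 33 = -4008)
O - 1*32470 = -4008 - 1*32470 = -4008 - 32470 = -36478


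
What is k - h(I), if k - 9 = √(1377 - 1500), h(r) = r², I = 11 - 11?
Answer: 9 + I*√123 ≈ 9.0 + 11.091*I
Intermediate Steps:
I = 0
k = 9 + I*√123 (k = 9 + √(1377 - 1500) = 9 + √(-123) = 9 + I*√123 ≈ 9.0 + 11.091*I)
k - h(I) = (9 + I*√123) - 1*0² = (9 + I*√123) - 1*0 = (9 + I*√123) + 0 = 9 + I*√123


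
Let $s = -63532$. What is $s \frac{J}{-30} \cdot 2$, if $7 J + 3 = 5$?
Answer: $\frac{18152}{15} \approx 1210.1$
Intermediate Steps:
$J = \frac{2}{7}$ ($J = - \frac{3}{7} + \frac{1}{7} \cdot 5 = - \frac{3}{7} + \frac{5}{7} = \frac{2}{7} \approx 0.28571$)
$s \frac{J}{-30} \cdot 2 = - 63532 \frac{2}{7 \left(-30\right)} 2 = - 63532 \cdot \frac{2}{7} \left(- \frac{1}{30}\right) 2 = - 63532 \left(\left(- \frac{1}{105}\right) 2\right) = \left(-63532\right) \left(- \frac{2}{105}\right) = \frac{18152}{15}$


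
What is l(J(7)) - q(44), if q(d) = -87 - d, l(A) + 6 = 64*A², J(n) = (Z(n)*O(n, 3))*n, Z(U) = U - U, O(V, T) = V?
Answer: 125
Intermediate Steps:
Z(U) = 0
J(n) = 0 (J(n) = (0*n)*n = 0*n = 0)
l(A) = -6 + 64*A²
l(J(7)) - q(44) = (-6 + 64*0²) - (-87 - 1*44) = (-6 + 64*0) - (-87 - 44) = (-6 + 0) - 1*(-131) = -6 + 131 = 125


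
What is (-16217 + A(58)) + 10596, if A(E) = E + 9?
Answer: -5554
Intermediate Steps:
A(E) = 9 + E
(-16217 + A(58)) + 10596 = (-16217 + (9 + 58)) + 10596 = (-16217 + 67) + 10596 = -16150 + 10596 = -5554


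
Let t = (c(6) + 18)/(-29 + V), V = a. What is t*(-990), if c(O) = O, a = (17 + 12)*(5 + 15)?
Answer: -23760/551 ≈ -43.122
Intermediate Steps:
a = 580 (a = 29*20 = 580)
V = 580
t = 24/551 (t = (6 + 18)/(-29 + 580) = 24/551 ≈ 0.043557)
t*(-990) = (24/551)*(-990) = -23760/551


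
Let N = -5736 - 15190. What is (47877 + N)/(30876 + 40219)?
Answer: 26951/71095 ≈ 0.37908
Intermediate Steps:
N = -20926
(47877 + N)/(30876 + 40219) = (47877 - 20926)/(30876 + 40219) = 26951/71095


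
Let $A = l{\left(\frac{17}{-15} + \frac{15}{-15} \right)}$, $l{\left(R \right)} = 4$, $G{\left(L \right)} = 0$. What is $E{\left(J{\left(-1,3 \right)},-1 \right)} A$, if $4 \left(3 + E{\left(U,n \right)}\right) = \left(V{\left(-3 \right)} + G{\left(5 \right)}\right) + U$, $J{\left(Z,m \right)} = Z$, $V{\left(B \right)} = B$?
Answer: $-16$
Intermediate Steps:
$E{\left(U,n \right)} = - \frac{15}{4} + \frac{U}{4}$ ($E{\left(U,n \right)} = -3 + \frac{\left(-3 + 0\right) + U}{4} = -3 + \frac{-3 + U}{4} = -3 + \left(- \frac{3}{4} + \frac{U}{4}\right) = - \frac{15}{4} + \frac{U}{4}$)
$A = 4$
$E{\left(J{\left(-1,3 \right)},-1 \right)} A = \left(- \frac{15}{4} + \frac{1}{4} \left(-1\right)\right) 4 = \left(- \frac{15}{4} - \frac{1}{4}\right) 4 = \left(-4\right) 4 = -16$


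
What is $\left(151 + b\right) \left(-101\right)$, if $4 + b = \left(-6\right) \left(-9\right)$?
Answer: $-20301$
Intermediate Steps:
$b = 50$ ($b = -4 - -54 = -4 + 54 = 50$)
$\left(151 + b\right) \left(-101\right) = \left(151 + 50\right) \left(-101\right) = 201 \left(-101\right) = -20301$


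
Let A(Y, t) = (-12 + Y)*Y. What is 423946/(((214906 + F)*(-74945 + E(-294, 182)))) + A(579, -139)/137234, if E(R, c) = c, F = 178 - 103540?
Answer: 684424167370933/286111072264212 ≈ 2.3922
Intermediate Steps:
F = -103362
A(Y, t) = Y*(-12 + Y)
423946/(((214906 + F)*(-74945 + E(-294, 182)))) + A(579, -139)/137234 = 423946/(((214906 - 103362)*(-74945 + 182))) + (579*(-12 + 579))/137234 = 423946/((111544*(-74763))) + (579*567)*(1/137234) = 423946/(-8339364072) + 328293*(1/137234) = 423946*(-1/8339364072) + 328293/137234 = -211973/4169682036 + 328293/137234 = 684424167370933/286111072264212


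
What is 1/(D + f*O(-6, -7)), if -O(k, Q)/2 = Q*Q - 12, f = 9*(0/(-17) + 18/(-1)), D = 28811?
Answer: 1/40799 ≈ 2.4510e-5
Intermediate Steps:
f = -162 (f = 9*(0*(-1/17) + 18*(-1)) = 9*(0 - 18) = 9*(-18) = -162)
O(k, Q) = 24 - 2*Q² (O(k, Q) = -2*(Q*Q - 12) = -2*(Q² - 12) = -2*(-12 + Q²) = 24 - 2*Q²)
1/(D + f*O(-6, -7)) = 1/(28811 - 162*(24 - 2*(-7)²)) = 1/(28811 - 162*(24 - 2*49)) = 1/(28811 - 162*(24 - 98)) = 1/(28811 - 162*(-74)) = 1/(28811 + 11988) = 1/40799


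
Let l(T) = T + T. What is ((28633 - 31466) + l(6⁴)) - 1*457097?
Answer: -457338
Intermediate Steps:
l(T) = 2*T
((28633 - 31466) + l(6⁴)) - 1*457097 = ((28633 - 31466) + 2*6⁴) - 1*457097 = (-2833 + 2*1296) - 457097 = (-2833 + 2592) - 457097 = -241 - 457097 = -457338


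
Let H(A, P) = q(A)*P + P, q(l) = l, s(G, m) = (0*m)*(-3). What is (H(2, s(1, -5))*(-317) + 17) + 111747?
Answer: 111764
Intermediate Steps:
s(G, m) = 0 (s(G, m) = 0*(-3) = 0)
H(A, P) = P + A*P (H(A, P) = A*P + P = P + A*P)
(H(2, s(1, -5))*(-317) + 17) + 111747 = ((0*(1 + 2))*(-317) + 17) + 111747 = ((0*3)*(-317) + 17) + 111747 = (0*(-317) + 17) + 111747 = (0 + 17) + 111747 = 17 + 111747 = 111764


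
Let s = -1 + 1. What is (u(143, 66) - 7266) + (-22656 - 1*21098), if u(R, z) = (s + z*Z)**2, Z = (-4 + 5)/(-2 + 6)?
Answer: -202991/4 ≈ -50748.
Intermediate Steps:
Z = 1/4 ≈ 0.25000
s = 0
u(R, z) = z**2/16 (u(R, z) = (0 + z*(1/4))**2 = (0 + z/4)**2 = (z/4)**2 = z**2/16)
(u(143, 66) - 7266) + (-22656 - 1*21098) = ((1/16)*66**2 - 7266) + (-22656 - 1*21098) = ((1/16)*4356 - 7266) + (-22656 - 21098) = (1089/4 - 7266) - 43754 = -27975/4 - 43754 = -202991/4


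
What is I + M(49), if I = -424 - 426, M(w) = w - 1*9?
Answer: -810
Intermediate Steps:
M(w) = -9 + w (M(w) = w - 9 = -9 + w)
I = -850
I + M(49) = -850 + (-9 + 49) = -850 + 40 = -810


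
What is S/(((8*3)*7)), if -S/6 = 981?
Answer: -981/28 ≈ -35.036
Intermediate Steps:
S = -5886 (S = -6*981 = -5886)
S/(((8*3)*7)) = -5886/((8*3)*7) = -5886/(24*7) = -5886/168 = -5886*1/168 = -981/28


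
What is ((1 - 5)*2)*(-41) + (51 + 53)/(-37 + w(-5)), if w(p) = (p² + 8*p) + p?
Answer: 18592/57 ≈ 326.18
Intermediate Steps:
w(p) = p² + 9*p
((1 - 5)*2)*(-41) + (51 + 53)/(-37 + w(-5)) = ((1 - 5)*2)*(-41) + (51 + 53)/(-37 - 5*(9 - 5)) = -4*2*(-41) + 104/(-37 - 5*4) = -8*(-41) + 104/(-37 - 20) = 328 + 104/(-57) = 328 + 104*(-1/57) = 328 - 104/57 = 18592/57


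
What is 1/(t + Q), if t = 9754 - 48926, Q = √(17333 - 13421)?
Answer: -9793/383610418 - √978/767220836 ≈ -2.5569e-5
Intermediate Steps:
Q = 2*√978 (Q = √3912 = 2*√978 ≈ 62.546)
t = -39172
1/(t + Q) = 1/(-39172 + 2*√978)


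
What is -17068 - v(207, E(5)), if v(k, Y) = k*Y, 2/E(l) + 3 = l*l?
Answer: -187955/11 ≈ -17087.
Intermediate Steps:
E(l) = 2/(-3 + l²) (E(l) = 2/(-3 + l*l) = 2/(-3 + l²))
v(k, Y) = Y*k
-17068 - v(207, E(5)) = -17068 - 2/(-3 + 5²)*207 = -17068 - 2/(-3 + 25)*207 = -17068 - 2/22*207 = -17068 - 2*(1/22)*207 = -17068 - 207/11 = -187955/11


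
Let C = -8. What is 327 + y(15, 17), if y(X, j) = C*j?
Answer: 191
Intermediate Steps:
y(X, j) = -8*j
327 + y(15, 17) = 327 - 8*17 = 327 - 136 = 191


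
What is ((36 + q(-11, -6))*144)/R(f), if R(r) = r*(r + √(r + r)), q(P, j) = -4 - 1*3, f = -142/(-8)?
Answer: 7424/497 - 14848*√142/35287 ≈ 9.9235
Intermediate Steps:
f = 71/4 (f = -142*(-⅛) = 71/4 ≈ 17.750)
q(P, j) = -7 (q(P, j) = -4 - 3 = -7)
R(r) = r*(r + √2*√r) (R(r) = r*(r + √(2*r)) = r*(r + √2*√r))
((36 + q(-11, -6))*144)/R(f) = ((36 - 7)*144)/((71/4)² + √2*(71/4)^(3/2)) = (29*144)/(5041/16 + √2*(71*√71/8)) = 4176/(5041/16 + 71*√142/8)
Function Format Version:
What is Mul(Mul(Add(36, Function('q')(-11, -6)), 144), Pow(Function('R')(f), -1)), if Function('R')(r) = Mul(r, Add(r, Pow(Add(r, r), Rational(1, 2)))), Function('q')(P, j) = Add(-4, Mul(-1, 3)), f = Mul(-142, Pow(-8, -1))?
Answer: Add(Rational(7424, 497), Mul(Rational(-14848, 35287), Pow(142, Rational(1, 2)))) ≈ 9.9235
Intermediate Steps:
f = Rational(71, 4) (f = Mul(-142, Rational(-1, 8)) = Rational(71, 4) ≈ 17.750)
Function('q')(P, j) = -7 (Function('q')(P, j) = Add(-4, -3) = -7)
Function('R')(r) = Mul(r, Add(r, Mul(Pow(2, Rational(1, 2)), Pow(r, Rational(1, 2))))) (Function('R')(r) = Mul(r, Add(r, Pow(Mul(2, r), Rational(1, 2)))) = Mul(r, Add(r, Mul(Pow(2, Rational(1, 2)), Pow(r, Rational(1, 2))))))
Mul(Mul(Add(36, Function('q')(-11, -6)), 144), Pow(Function('R')(f), -1)) = Mul(Mul(Add(36, -7), 144), Pow(Add(Pow(Rational(71, 4), 2), Mul(Pow(2, Rational(1, 2)), Pow(Rational(71, 4), Rational(3, 2)))), -1)) = Mul(Mul(29, 144), Pow(Add(Rational(5041, 16), Mul(Pow(2, Rational(1, 2)), Mul(Rational(71, 8), Pow(71, Rational(1, 2))))), -1)) = Mul(4176, Pow(Add(Rational(5041, 16), Mul(Rational(71, 8), Pow(142, Rational(1, 2)))), -1))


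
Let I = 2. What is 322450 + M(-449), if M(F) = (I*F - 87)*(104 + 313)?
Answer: -88295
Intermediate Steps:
M(F) = -36279 + 834*F (M(F) = (2*F - 87)*(104 + 313) = (-87 + 2*F)*417 = -36279 + 834*F)
322450 + M(-449) = 322450 + (-36279 + 834*(-449)) = 322450 + (-36279 - 374466) = 322450 - 410745 = -88295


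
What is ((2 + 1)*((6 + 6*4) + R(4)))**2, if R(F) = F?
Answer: 10404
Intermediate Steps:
((2 + 1)*((6 + 6*4) + R(4)))**2 = ((2 + 1)*((6 + 6*4) + 4))**2 = (3*((6 + 24) + 4))**2 = (3*(30 + 4))**2 = (3*34)**2 = 102**2 = 10404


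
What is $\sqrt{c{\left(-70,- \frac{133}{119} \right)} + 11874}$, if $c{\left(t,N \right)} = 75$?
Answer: $\sqrt{11949} \approx 109.31$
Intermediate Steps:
$\sqrt{c{\left(-70,- \frac{133}{119} \right)} + 11874} = \sqrt{75 + 11874} = \sqrt{11949}$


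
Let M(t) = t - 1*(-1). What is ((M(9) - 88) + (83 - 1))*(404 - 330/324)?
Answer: 43522/27 ≈ 1611.9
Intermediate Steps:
M(t) = 1 + t (M(t) = t + 1 = 1 + t)
((M(9) - 88) + (83 - 1))*(404 - 330/324) = (((1 + 9) - 88) + (83 - 1))*(404 - 330/324) = ((10 - 88) + 82)*(404 - 330*1/324) = (-78 + 82)*(404 - 55/54) = 4*(21761/54) = 43522/27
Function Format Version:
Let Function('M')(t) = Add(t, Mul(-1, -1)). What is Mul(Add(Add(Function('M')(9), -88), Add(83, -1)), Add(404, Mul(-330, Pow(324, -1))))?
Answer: Rational(43522, 27) ≈ 1611.9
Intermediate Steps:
Function('M')(t) = Add(1, t) (Function('M')(t) = Add(t, 1) = Add(1, t))
Mul(Add(Add(Function('M')(9), -88), Add(83, -1)), Add(404, Mul(-330, Pow(324, -1)))) = Mul(Add(Add(Add(1, 9), -88), Add(83, -1)), Add(404, Mul(-330, Pow(324, -1)))) = Mul(Add(Add(10, -88), 82), Add(404, Mul(-330, Rational(1, 324)))) = Mul(Add(-78, 82), Add(404, Rational(-55, 54))) = Mul(4, Rational(21761, 54)) = Rational(43522, 27)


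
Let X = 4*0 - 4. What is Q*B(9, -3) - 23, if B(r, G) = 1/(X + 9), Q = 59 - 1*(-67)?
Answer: 11/5 ≈ 2.2000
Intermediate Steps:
X = -4 (X = 0 - 4 = -4)
Q = 126 (Q = 59 + 67 = 126)
B(r, G) = 1/5 (B(r, G) = 1/(-4 + 9) = 1/5)
Q*B(9, -3) - 23 = 126*(1/5) - 23 = 126/5 - 23 = 11/5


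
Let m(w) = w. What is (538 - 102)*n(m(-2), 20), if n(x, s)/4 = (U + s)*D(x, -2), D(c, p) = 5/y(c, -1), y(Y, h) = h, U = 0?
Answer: -174400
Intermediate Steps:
D(c, p) = -5 (D(c, p) = 5/(-1) = 5*(-1) = -5)
n(x, s) = -20*s (n(x, s) = 4*((0 + s)*(-5)) = 4*(s*(-5)) = 4*(-5*s) = -20*s)
(538 - 102)*n(m(-2), 20) = (538 - 102)*(-20*20) = 436*(-400) = -174400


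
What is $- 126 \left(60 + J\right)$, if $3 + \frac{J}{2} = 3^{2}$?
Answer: $-9072$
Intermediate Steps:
$J = 12$ ($J = -6 + 2 \cdot 3^{2} = -6 + 2 \cdot 9 = -6 + 18 = 12$)
$- 126 \left(60 + J\right) = - 126 \left(60 + 12\right) = \left(-126\right) 72 = -9072$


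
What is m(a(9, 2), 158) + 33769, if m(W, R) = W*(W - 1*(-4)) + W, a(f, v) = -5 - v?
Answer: 33783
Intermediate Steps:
m(W, R) = W + W*(4 + W) (m(W, R) = W*(W + 4) + W = W*(4 + W) + W = W + W*(4 + W))
m(a(9, 2), 158) + 33769 = (-5 - 1*2)*(5 + (-5 - 1*2)) + 33769 = (-5 - 2)*(5 + (-5 - 2)) + 33769 = -7*(5 - 7) + 33769 = -7*(-2) + 33769 = 14 + 33769 = 33783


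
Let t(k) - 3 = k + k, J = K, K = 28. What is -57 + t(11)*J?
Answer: 643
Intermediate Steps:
J = 28
t(k) = 3 + 2*k (t(k) = 3 + (k + k) = 3 + 2*k)
-57 + t(11)*J = -57 + (3 + 2*11)*28 = -57 + (3 + 22)*28 = -57 + 25*28 = -57 + 700 = 643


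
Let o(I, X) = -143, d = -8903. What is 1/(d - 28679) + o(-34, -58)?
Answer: -5374227/37582 ≈ -143.00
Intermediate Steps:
1/(d - 28679) + o(-34, -58) = 1/(-8903 - 28679) - 143 = 1/(-37582) - 143 = -1/37582 - 143 = -5374227/37582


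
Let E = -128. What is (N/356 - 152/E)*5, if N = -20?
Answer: 8055/1424 ≈ 5.6566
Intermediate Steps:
(N/356 - 152/E)*5 = (-20/356 - 152/(-128))*5 = (-20*1/356 - 152*(-1/128))*5 = (-5/89 + 19/16)*5 = (1611/1424)*5 = 8055/1424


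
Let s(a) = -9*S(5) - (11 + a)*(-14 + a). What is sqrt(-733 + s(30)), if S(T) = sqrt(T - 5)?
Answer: I*sqrt(1389) ≈ 37.269*I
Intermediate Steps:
S(T) = sqrt(-5 + T)
s(a) = -(-14 + a)*(11 + a) (s(a) = -9*sqrt(-5 + 5) - (11 + a)*(-14 + a) = -9*sqrt(0) - (-14 + a)*(11 + a) = -9*0 - (-14 + a)*(11 + a) = 0 - (-14 + a)*(11 + a) = -(-14 + a)*(11 + a))
sqrt(-733 + s(30)) = sqrt(-733 + (154 - 1*30**2 + 3*30)) = sqrt(-733 + (154 - 1*900 + 90)) = sqrt(-733 + (154 - 900 + 90)) = sqrt(-733 - 656) = sqrt(-1389) = I*sqrt(1389)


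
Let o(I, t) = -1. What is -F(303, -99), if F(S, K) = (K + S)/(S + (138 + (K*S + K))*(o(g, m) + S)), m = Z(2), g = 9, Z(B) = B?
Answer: 68/3015671 ≈ 2.2549e-5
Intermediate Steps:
m = 2
F(S, K) = (K + S)/(S + (-1 + S)*(138 + K + K*S)) (F(S, K) = (K + S)/(S + (138 + (K*S + K))*(-1 + S)) = (K + S)/(S + (138 + (K + K*S))*(-1 + S)) = (K + S)/(S + (138 + K + K*S)*(-1 + S)) = (K + S)/(S + (-1 + S)*(138 + K + K*S)))
-F(303, -99) = -(-99 + 303)/(-138 - 1*(-99) + 139*303 - 99*303²) = -204/(-138 + 99 + 42117 - 99*91809) = -204/(-138 + 99 + 42117 - 9089091) = -204/(-9047013) = -(-1)*204/9047013 = -1*(-68/3015671) = 68/3015671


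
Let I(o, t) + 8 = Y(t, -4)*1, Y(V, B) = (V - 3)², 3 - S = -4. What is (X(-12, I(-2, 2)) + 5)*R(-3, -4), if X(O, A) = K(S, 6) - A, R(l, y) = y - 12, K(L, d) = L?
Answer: -304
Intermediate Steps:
S = 7 (S = 3 - 1*(-4) = 3 + 4 = 7)
Y(V, B) = (-3 + V)²
R(l, y) = -12 + y
I(o, t) = -8 + (-3 + t)² (I(o, t) = -8 + (-3 + t)²*1 = -8 + (-3 + t)²)
X(O, A) = 7 - A
(X(-12, I(-2, 2)) + 5)*R(-3, -4) = ((7 - (-8 + (-3 + 2)²)) + 5)*(-12 - 4) = ((7 - (-8 + (-1)²)) + 5)*(-16) = ((7 - (-8 + 1)) + 5)*(-16) = ((7 - 1*(-7)) + 5)*(-16) = ((7 + 7) + 5)*(-16) = (14 + 5)*(-16) = 19*(-16) = -304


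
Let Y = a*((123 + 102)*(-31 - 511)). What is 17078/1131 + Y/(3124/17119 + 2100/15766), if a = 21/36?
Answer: -1670277623551921/7412650908 ≈ -2.2533e+5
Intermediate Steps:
a = 7/12 (a = 21*(1/36) = 7/12 ≈ 0.58333)
Y = -142275/2 (Y = 7*((123 + 102)*(-31 - 511))/12 = 7*(225*(-542))/12 = (7/12)*(-121950) = -142275/2 ≈ -71138.)
17078/1131 + Y/(3124/17119 + 2100/15766) = 17078/1131 - 142275/(2*(3124/17119 + 2100/15766)) = 17078*(1/1131) - 142275/(2*(3124*(1/17119) + 2100*(1/15766))) = 17078/1131 - 142275/(2*(3124/17119 + 1050/7883)) = 17078/1131 - 142275/(2*42601442/134949077) = 17078/1131 - 142275/2*134949077/42601442 = 17078/1131 - 19199879930175/85202884 = -1670277623551921/7412650908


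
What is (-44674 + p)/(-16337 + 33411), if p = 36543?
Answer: -8131/17074 ≈ -0.47622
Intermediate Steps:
(-44674 + p)/(-16337 + 33411) = (-44674 + 36543)/(-16337 + 33411) = -8131/17074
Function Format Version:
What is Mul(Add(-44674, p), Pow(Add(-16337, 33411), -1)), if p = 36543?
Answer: Rational(-8131, 17074) ≈ -0.47622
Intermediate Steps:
Mul(Add(-44674, p), Pow(Add(-16337, 33411), -1)) = Mul(Add(-44674, 36543), Pow(Add(-16337, 33411), -1)) = Mul(-8131, Pow(17074, -1)) = Mul(-8131, Rational(1, 17074)) = Rational(-8131, 17074)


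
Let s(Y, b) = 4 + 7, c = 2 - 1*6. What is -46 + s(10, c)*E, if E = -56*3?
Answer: -1894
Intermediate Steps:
c = -4 (c = 2 - 6 = -4)
s(Y, b) = 11
E = -168
-46 + s(10, c)*E = -46 + 11*(-168) = -46 - 1848 = -1894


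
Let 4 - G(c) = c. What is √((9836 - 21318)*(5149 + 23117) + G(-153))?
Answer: I*√324550055 ≈ 18015.0*I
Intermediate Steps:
G(c) = 4 - c
√((9836 - 21318)*(5149 + 23117) + G(-153)) = √((9836 - 21318)*(5149 + 23117) + (4 - 1*(-153))) = √(-11482*28266 + (4 + 153)) = √(-324550212 + 157) = √(-324550055) = I*√324550055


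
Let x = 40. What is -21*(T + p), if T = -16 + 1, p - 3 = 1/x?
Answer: 10059/40 ≈ 251.48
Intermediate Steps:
p = 121/40 (p = 3 + 1/40 = 121/40 ≈ 3.0250)
T = -15
-21*(T + p) = -21*(-15 + 121/40) = -21*(-479/40) = 10059/40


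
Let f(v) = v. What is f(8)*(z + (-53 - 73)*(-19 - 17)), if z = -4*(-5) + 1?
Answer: 36456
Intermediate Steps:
z = 21 (z = 20 + 1 = 21)
f(8)*(z + (-53 - 73)*(-19 - 17)) = 8*(21 + (-53 - 73)*(-19 - 17)) = 8*(21 - 126*(-36)) = 8*(21 + 4536) = 8*4557 = 36456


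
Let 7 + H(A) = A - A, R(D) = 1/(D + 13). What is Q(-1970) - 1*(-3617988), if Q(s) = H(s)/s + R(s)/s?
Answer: 1394839297022/385529 ≈ 3.6180e+6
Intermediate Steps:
R(D) = 1/(13 + D)
H(A) = -7 (H(A) = -7 + (A - A) = -7 + 0 = -7)
Q(s) = -7/s + 1/(s*(13 + s)) (Q(s) = -7/s + 1/((13 + s)*s) = -7/s + 1/(s*(13 + s)))
Q(-1970) - 1*(-3617988) = (-90 - 7*(-1970))/((-1970)*(13 - 1970)) - 1*(-3617988) = -1/1970*(-90 + 13790)/(-1957) + 3617988 = -1/1970*(-1/1957)*13700 + 3617988 = 1370/385529 + 3617988 = 1394839297022/385529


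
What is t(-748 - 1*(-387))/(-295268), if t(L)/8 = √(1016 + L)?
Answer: -2*√655/73817 ≈ -0.00069342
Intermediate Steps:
t(L) = 8*√(1016 + L)
t(-748 - 1*(-387))/(-295268) = (8*√(1016 + (-748 - 1*(-387))))/(-295268) = (8*√(1016 + (-748 + 387)))*(-1/295268) = (8*√(1016 - 361))*(-1/295268) = (8*√655)*(-1/295268) = -2*√655/73817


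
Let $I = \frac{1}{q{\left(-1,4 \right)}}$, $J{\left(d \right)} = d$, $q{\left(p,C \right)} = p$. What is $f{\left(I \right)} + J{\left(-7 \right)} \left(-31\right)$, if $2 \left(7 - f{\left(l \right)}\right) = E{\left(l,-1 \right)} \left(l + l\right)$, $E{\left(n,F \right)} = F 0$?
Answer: $224$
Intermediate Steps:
$E{\left(n,F \right)} = 0$
$I = -1$ ($I = \frac{1}{-1} = -1$)
$f{\left(l \right)} = 7$ ($f{\left(l \right)} = 7 - \frac{0 \left(l + l\right)}{2} = 7 - \frac{0 \cdot 2 l}{2} = 7 - 0 = 7 + 0 = 7$)
$f{\left(I \right)} + J{\left(-7 \right)} \left(-31\right) = 7 - -217 = 7 + 217 = 224$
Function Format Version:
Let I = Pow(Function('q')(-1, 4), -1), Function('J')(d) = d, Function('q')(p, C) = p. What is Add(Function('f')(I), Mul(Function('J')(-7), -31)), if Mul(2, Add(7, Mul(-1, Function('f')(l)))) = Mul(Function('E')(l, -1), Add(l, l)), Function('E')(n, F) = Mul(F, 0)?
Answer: 224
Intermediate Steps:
Function('E')(n, F) = 0
I = -1 (I = Pow(-1, -1) = -1)
Function('f')(l) = 7 (Function('f')(l) = Add(7, Mul(Rational(-1, 2), Mul(0, Add(l, l)))) = Add(7, Mul(Rational(-1, 2), Mul(0, Mul(2, l)))) = Add(7, Mul(Rational(-1, 2), 0)) = Add(7, 0) = 7)
Add(Function('f')(I), Mul(Function('J')(-7), -31)) = Add(7, Mul(-7, -31)) = Add(7, 217) = 224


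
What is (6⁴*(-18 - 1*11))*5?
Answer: -187920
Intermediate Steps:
(6⁴*(-18 - 1*11))*5 = (1296*(-18 - 11))*5 = (1296*(-29))*5 = -37584*5 = -187920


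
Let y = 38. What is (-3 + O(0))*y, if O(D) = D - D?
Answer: -114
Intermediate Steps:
O(D) = 0
(-3 + O(0))*y = (-3 + 0)*38 = -3*38 = -114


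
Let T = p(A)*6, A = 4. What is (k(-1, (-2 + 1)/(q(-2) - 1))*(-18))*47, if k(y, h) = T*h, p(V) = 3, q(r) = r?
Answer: -5076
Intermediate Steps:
T = 18 (T = 3*6 = 18)
k(y, h) = 18*h
(k(-1, (-2 + 1)/(q(-2) - 1))*(-18))*47 = ((18*((-2 + 1)/(-2 - 1)))*(-18))*47 = ((18*(-1/(-3)))*(-18))*47 = ((18*(-1*(-1/3)))*(-18))*47 = ((18*(1/3))*(-18))*47 = (6*(-18))*47 = -108*47 = -5076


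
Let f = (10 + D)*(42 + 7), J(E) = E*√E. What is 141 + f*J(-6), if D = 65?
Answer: 141 - 22050*I*√6 ≈ 141.0 - 54011.0*I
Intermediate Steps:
J(E) = E^(3/2)
f = 3675 (f = (10 + 65)*(42 + 7) = 75*49 = 3675)
141 + f*J(-6) = 141 + 3675*(-6)^(3/2) = 141 + 3675*(-6*I*√6) = 141 - 22050*I*√6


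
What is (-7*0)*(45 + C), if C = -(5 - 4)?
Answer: 0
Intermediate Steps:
C = -1 (C = -1*1 = -1)
(-7*0)*(45 + C) = (-7*0)*(45 - 1) = 0*44 = 0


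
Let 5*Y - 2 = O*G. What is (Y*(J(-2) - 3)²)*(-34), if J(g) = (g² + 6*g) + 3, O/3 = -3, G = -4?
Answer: -82688/5 ≈ -16538.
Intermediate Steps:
O = -9 (O = 3*(-3) = -9)
Y = 38/5 (Y = ⅖ + (-9*(-4))/5 = ⅖ + (⅕)*36 = ⅖ + 36/5 = 38/5 ≈ 7.6000)
J(g) = 3 + g² + 6*g
(Y*(J(-2) - 3)²)*(-34) = (38*((3 + (-2)² + 6*(-2)) - 3)²/5)*(-34) = (38*((3 + 4 - 12) - 3)²/5)*(-34) = (38*(-5 - 3)²/5)*(-34) = ((38/5)*(-8)²)*(-34) = ((38/5)*64)*(-34) = (2432/5)*(-34) = -82688/5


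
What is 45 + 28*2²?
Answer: 157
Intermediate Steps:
45 + 28*2² = 45 + 28*4 = 45 + 112 = 157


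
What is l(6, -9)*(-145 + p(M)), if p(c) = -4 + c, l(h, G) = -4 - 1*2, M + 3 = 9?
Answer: 858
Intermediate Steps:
M = 6 (M = -3 + 9 = 6)
l(h, G) = -6 (l(h, G) = -4 - 2 = -6)
l(6, -9)*(-145 + p(M)) = -6*(-145 + (-4 + 6)) = -6*(-145 + 2) = -6*(-143) = 858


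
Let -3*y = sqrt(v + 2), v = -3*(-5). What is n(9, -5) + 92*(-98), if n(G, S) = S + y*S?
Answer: -9021 + 5*sqrt(17)/3 ≈ -9014.1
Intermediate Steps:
v = 15
y = -sqrt(17)/3 (y = -sqrt(15 + 2)/3 = -sqrt(17)/3 ≈ -1.3744)
n(G, S) = S - S*sqrt(17)/3 (n(G, S) = S + (-sqrt(17)/3)*S = S - S*sqrt(17)/3)
n(9, -5) + 92*(-98) = (1/3)*(-5)*(3 - sqrt(17)) + 92*(-98) = (-5 + 5*sqrt(17)/3) - 9016 = -9021 + 5*sqrt(17)/3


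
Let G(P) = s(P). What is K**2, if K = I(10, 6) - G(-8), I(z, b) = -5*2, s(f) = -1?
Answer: 81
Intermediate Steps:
I(z, b) = -10
G(P) = -1
K = -9 (K = -10 - 1*(-1) = -10 + 1 = -9)
K**2 = (-9)**2 = 81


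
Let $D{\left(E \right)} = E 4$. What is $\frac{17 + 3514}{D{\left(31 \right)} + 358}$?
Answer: $\frac{3531}{482} \approx 7.3257$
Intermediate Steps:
$D{\left(E \right)} = 4 E$
$\frac{17 + 3514}{D{\left(31 \right)} + 358} = \frac{17 + 3514}{4 \cdot 31 + 358} = \frac{3531}{124 + 358} = \frac{3531}{482}$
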